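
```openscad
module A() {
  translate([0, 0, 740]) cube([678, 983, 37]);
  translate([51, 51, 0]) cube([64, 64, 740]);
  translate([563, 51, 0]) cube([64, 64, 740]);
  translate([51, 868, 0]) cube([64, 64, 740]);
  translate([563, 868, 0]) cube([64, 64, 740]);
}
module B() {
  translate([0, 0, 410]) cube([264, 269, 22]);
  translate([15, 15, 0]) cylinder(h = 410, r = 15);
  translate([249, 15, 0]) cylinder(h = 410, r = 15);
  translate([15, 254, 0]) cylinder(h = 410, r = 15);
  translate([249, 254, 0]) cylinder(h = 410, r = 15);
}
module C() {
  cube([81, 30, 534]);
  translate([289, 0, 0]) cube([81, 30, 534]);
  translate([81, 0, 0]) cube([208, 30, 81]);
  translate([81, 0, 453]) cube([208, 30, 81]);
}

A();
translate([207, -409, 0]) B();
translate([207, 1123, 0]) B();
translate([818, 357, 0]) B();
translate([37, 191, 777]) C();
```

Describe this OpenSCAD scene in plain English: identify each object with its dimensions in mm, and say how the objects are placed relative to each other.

A is a table with a 678×983 mm rectangular top, 37 mm thick, top surface at z = 777 mm, supported by four 64×64 mm square legs, each inset 51 mm from the nearest pair of top edges, running from the floor.

B is a simple wooden stool: a rectangular seat 264 mm (x) by 269 mm (y), 22 mm thick, top face at z = 432 mm, on four round legs, each 30 mm in diameter. The legs rest on z = 0, each leg's axis is inset half a diameter from the nearest pair of seat edges (so the leg's bounding box is flush with the corner).

C is a picture frame with a 208×372 mm rectangular opening (x by z) and a uniform 81 mm border on every side. Frame depth is 30 mm along y. It is built from two vertical stiles running the full outside height and two horizontal rails spanning the gap between the stiles.

Three stools sit around the table at the −y, +y, +x sides. The picture frame is on top of the table.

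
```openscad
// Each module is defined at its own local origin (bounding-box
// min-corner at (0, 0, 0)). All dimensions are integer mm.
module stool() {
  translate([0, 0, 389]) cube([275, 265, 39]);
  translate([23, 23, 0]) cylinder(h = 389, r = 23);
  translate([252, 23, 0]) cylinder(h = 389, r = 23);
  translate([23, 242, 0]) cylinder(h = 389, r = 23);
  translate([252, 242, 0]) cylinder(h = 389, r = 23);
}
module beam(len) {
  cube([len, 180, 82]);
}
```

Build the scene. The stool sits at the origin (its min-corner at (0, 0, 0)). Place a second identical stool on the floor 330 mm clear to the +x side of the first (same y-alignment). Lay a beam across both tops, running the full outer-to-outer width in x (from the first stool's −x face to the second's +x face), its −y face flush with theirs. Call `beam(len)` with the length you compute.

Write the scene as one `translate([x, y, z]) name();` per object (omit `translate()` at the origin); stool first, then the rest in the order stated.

stool();
translate([605, 0, 0]) stool();
translate([0, 0, 428]) beam(880);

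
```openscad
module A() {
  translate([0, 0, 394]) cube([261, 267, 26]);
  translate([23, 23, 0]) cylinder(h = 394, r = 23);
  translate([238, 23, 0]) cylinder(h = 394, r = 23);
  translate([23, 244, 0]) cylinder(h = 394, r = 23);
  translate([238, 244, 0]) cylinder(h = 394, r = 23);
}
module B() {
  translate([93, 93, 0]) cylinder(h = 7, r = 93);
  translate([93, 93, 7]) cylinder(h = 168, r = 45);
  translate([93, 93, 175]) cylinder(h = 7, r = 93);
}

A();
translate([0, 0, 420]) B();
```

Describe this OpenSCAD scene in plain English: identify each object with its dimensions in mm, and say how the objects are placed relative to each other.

A is a four-legged stool. The seat is a 261×267×26 mm slab whose top surface is at z = 420 mm; four round legs, each 46 mm in diameter, run from the floor (z = 0) to the underside of the seat, each leg's axis is inset half a diameter from the nearest pair of seat edges (so the leg's bounding box is flush with the corner).

B is a spool: two coaxial disc flanges of radius 93 mm and thickness 7 mm, joined by a core cylinder of radius 45 mm and height 168 mm. The lower flange rests on z = 0 and the three cylinders share a vertical axis.

The spool is on top of the stool.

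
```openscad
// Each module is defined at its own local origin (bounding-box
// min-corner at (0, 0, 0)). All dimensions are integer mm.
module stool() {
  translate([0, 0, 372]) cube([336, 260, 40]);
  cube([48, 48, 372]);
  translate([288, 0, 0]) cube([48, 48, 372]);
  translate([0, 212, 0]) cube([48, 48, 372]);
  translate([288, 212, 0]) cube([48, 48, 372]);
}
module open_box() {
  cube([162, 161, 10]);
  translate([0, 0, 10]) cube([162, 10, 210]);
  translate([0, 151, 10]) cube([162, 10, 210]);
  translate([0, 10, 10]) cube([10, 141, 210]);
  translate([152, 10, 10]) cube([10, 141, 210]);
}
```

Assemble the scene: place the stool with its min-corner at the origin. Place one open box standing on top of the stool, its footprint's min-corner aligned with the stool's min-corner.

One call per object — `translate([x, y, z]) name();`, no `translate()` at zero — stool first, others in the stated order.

stool();
translate([0, 0, 412]) open_box();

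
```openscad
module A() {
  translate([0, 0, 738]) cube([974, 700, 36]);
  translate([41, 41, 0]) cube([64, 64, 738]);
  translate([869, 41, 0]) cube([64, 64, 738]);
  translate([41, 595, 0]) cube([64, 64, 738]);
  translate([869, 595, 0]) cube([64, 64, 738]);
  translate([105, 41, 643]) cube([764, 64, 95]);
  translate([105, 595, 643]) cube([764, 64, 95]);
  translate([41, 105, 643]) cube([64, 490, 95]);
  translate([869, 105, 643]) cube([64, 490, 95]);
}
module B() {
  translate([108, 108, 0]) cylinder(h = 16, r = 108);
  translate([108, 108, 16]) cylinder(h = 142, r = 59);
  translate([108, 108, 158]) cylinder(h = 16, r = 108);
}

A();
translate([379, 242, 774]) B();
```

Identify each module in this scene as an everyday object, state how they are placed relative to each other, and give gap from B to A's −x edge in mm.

The spool's min-x is at 379; the table's min-x is 0; gap = 379 mm.

A is a table. B is a spool. The spool is on top of the table, centred. The gap from the spool to the table's −x edge is 379 mm.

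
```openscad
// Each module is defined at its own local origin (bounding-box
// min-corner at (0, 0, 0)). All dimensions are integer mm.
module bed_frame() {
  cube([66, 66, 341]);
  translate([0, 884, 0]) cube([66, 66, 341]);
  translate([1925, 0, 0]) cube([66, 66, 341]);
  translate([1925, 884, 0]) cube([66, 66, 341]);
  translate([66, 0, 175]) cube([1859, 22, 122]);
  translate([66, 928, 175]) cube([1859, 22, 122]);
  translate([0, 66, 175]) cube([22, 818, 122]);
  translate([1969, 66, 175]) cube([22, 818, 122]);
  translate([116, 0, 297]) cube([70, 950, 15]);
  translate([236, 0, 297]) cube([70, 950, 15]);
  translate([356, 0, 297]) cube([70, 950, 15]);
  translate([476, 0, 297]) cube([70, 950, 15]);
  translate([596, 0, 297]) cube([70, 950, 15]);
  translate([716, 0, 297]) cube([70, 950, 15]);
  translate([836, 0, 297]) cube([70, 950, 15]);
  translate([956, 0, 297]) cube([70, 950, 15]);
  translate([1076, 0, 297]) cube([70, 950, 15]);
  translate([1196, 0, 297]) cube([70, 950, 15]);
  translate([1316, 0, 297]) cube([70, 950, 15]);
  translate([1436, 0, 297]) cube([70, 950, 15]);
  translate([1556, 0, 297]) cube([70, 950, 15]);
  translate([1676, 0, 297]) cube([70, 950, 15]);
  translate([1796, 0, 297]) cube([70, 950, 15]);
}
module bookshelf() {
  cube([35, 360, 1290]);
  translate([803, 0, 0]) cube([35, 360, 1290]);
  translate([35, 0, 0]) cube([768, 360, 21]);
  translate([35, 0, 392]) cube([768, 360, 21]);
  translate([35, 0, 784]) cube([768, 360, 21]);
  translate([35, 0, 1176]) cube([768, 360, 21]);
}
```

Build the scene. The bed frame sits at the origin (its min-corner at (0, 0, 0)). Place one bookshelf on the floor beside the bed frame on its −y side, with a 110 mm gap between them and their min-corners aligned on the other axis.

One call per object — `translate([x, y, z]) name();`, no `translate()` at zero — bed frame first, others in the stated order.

bed_frame();
translate([0, -470, 0]) bookshelf();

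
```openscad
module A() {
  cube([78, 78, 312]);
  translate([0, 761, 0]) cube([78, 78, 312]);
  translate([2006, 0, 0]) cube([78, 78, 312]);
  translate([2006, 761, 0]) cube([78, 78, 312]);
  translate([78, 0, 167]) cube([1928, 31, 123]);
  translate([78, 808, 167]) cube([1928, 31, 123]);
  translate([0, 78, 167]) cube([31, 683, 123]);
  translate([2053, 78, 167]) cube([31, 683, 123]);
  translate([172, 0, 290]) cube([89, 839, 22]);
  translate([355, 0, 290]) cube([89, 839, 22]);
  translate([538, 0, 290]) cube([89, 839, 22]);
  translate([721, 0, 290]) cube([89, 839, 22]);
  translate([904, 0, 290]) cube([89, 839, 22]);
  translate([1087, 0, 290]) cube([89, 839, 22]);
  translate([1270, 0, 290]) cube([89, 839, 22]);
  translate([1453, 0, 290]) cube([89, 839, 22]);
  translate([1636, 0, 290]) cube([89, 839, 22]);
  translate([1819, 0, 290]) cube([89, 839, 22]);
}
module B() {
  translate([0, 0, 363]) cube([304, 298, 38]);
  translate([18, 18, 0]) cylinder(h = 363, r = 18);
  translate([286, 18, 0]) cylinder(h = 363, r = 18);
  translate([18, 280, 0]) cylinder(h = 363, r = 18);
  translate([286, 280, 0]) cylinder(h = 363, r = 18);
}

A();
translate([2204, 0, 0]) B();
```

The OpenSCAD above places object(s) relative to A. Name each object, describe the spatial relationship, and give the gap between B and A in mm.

A is a bed frame. B is a stool. The stool is on the floor beside the bed frame on its +x side. The gap between the stool and the bed frame is 120 mm.

The stool's nearest face is 120 mm from the bed frame's +x face.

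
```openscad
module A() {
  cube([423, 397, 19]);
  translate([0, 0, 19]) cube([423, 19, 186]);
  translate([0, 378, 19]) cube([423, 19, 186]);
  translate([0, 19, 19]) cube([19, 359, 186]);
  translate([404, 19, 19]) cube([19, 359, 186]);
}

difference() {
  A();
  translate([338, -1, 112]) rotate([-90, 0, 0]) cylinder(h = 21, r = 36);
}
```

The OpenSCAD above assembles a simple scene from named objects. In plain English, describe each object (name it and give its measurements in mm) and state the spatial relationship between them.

A is an open-topped rectangular box: outside dimensions 423×397×205 mm, with a uniform wall and base thickness of 19 mm. The base is a full 423×397 slab on the floor; four walls sit on top of the base. The front and back walls (the −y and +y sides) span the full width; the two side walls fit between them.

The open box has a circular hole of radius 36 mm through its front wall, centred at (x = 338, z = 112).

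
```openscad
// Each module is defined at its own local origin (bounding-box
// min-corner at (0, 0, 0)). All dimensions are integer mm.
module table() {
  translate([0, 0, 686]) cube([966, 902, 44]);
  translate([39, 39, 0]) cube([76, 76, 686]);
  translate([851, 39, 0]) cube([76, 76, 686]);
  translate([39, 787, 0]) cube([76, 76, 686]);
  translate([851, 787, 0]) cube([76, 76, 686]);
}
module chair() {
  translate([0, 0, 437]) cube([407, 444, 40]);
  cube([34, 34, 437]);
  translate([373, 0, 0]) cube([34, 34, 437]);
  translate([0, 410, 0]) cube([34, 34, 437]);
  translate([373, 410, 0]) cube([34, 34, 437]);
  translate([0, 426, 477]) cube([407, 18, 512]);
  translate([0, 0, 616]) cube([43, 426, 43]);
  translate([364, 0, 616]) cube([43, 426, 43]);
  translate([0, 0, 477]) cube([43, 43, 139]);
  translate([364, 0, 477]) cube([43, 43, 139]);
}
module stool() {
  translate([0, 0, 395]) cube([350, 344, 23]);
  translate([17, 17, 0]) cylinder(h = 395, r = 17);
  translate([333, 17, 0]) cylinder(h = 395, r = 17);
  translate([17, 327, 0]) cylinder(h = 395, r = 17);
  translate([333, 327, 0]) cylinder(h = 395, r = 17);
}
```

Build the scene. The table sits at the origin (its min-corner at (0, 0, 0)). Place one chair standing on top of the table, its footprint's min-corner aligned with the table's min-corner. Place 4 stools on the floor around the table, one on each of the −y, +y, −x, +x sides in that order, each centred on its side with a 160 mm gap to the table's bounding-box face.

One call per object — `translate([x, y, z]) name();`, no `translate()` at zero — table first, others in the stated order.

table();
translate([0, 0, 730]) chair();
translate([308, -504, 0]) stool();
translate([308, 1062, 0]) stool();
translate([-510, 279, 0]) stool();
translate([1126, 279, 0]) stool();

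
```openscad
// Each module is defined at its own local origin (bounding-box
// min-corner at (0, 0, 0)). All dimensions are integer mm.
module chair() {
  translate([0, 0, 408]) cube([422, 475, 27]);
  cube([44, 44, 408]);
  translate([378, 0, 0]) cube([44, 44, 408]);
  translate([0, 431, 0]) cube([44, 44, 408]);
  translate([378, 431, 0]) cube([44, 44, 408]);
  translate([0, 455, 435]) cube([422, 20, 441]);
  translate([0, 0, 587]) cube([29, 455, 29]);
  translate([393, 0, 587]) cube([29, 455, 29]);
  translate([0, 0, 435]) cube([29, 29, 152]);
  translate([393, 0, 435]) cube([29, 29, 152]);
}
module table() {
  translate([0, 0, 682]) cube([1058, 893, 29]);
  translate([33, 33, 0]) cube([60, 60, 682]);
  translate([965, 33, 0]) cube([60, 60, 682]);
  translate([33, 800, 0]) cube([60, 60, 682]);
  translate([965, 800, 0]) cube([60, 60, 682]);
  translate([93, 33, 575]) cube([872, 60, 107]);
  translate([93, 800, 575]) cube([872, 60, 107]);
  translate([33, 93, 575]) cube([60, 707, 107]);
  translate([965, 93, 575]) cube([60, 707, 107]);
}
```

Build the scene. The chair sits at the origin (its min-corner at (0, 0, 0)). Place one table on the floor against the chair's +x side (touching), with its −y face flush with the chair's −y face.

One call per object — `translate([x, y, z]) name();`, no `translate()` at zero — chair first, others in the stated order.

chair();
translate([422, 0, 0]) table();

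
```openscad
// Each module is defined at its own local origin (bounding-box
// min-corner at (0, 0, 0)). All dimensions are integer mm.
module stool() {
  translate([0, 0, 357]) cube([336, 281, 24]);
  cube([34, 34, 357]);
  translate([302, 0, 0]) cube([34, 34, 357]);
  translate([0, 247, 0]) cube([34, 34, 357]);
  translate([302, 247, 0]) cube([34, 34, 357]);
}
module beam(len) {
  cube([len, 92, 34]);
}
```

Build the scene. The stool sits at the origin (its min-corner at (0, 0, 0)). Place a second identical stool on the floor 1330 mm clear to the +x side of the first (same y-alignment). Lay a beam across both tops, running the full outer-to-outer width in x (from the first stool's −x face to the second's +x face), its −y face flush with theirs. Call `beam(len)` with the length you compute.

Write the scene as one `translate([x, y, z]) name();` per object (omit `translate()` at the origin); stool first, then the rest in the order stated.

stool();
translate([1666, 0, 0]) stool();
translate([0, 0, 381]) beam(2002);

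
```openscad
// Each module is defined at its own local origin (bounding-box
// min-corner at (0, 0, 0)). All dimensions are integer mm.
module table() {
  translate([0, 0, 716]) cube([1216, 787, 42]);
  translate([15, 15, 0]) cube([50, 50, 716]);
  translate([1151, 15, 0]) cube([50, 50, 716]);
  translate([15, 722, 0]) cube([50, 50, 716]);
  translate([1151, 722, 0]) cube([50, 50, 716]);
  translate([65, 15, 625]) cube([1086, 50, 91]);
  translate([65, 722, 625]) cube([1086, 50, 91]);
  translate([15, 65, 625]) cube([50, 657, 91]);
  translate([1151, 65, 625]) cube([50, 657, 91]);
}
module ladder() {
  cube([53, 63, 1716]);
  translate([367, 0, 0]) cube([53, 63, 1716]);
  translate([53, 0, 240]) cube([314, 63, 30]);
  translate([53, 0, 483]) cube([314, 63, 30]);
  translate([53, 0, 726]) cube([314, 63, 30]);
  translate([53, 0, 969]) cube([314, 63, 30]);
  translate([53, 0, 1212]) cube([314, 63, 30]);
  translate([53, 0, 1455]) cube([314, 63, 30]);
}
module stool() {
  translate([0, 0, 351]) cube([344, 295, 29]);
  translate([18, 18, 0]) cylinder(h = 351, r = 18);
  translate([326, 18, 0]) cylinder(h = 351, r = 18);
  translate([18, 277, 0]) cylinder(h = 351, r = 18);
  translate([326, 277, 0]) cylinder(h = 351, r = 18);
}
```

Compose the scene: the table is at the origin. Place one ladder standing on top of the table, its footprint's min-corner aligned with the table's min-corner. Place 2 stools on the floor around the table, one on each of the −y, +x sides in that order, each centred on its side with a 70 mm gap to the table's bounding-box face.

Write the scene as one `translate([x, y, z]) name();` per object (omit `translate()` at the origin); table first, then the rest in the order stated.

table();
translate([0, 0, 758]) ladder();
translate([436, -365, 0]) stool();
translate([1286, 246, 0]) stool();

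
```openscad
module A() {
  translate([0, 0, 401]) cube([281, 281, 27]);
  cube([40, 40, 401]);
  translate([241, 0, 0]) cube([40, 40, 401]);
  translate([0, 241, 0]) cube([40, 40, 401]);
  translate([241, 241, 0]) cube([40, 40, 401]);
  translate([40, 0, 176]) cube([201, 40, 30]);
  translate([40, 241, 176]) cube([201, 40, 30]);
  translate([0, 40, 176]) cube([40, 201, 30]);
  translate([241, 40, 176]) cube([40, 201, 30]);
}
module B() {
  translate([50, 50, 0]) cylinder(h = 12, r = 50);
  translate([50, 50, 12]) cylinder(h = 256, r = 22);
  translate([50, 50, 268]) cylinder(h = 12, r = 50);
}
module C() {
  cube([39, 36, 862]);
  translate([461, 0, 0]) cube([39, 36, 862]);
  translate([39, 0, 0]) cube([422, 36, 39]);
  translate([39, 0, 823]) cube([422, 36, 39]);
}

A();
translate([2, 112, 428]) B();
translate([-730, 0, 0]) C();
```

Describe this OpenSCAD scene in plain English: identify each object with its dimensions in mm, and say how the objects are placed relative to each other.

A is a four-legged stool. The seat is a 281×281×27 mm slab whose top surface is at z = 428 mm; four square legs, each 40×40 mm in cross-section, run from the floor (z = 0) to the underside of the seat, each flush with a corner of the seat. Four stretchers, 40 mm wide and 30 mm tall, connect adjacent legs with their undersides at z = 176 mm, each running between the inner faces of the legs it joins and aligned with the legs' outer faces on the other axis.

B is a spool: two coaxial disc flanges of radius 50 mm and thickness 12 mm, joined by a core cylinder of radius 22 mm and height 256 mm. The lower flange rests on z = 0 and the three cylinders share a vertical axis.

C is a picture frame with a 422×784 mm rectangular opening (x by z) and a uniform 39 mm border on every side. Frame depth is 36 mm along y. It is built from two vertical stiles running the full outside height and two horizontal rails spanning the gap between the stiles.

The spool is on top of the stool. The picture frame is on the floor beside the stool on its −x side.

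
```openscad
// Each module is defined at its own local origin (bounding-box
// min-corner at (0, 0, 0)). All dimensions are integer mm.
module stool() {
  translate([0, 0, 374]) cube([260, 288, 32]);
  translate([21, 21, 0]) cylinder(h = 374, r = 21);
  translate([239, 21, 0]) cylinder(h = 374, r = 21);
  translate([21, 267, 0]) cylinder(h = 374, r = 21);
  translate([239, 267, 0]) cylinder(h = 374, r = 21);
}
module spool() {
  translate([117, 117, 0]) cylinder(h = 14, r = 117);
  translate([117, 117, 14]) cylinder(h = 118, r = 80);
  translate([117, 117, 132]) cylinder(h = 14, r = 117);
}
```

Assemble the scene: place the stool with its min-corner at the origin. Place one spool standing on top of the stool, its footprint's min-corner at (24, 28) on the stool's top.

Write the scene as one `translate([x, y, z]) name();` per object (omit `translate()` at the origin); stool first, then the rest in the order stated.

stool();
translate([24, 28, 406]) spool();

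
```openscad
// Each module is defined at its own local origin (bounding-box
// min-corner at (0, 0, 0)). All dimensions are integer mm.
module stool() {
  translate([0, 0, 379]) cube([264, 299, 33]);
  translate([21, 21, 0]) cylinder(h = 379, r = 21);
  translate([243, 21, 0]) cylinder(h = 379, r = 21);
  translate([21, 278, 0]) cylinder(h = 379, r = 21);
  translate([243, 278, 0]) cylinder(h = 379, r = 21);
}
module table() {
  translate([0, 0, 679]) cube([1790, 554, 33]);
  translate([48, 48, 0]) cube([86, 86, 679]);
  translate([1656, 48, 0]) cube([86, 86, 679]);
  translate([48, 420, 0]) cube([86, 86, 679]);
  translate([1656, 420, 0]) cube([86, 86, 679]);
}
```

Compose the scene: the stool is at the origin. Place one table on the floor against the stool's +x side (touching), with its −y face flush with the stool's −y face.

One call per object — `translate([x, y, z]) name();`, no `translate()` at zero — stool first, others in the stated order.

stool();
translate([264, 0, 0]) table();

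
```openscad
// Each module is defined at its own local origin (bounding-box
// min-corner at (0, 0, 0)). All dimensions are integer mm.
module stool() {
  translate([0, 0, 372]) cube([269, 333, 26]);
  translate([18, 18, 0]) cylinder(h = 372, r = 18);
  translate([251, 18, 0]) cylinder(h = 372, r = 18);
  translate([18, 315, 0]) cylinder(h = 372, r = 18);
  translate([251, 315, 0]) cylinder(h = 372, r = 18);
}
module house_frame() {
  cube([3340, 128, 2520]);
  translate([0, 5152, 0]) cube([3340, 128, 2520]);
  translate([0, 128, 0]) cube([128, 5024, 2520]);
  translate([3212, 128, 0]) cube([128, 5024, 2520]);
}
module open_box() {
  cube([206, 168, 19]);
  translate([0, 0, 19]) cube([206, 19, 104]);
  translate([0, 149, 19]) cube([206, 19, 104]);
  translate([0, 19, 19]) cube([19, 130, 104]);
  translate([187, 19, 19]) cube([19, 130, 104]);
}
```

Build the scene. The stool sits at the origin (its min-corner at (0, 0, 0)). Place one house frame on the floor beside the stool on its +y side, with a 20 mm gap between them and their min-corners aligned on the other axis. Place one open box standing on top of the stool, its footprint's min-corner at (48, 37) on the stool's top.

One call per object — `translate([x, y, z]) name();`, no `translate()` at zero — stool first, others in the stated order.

stool();
translate([0, 353, 0]) house_frame();
translate([48, 37, 398]) open_box();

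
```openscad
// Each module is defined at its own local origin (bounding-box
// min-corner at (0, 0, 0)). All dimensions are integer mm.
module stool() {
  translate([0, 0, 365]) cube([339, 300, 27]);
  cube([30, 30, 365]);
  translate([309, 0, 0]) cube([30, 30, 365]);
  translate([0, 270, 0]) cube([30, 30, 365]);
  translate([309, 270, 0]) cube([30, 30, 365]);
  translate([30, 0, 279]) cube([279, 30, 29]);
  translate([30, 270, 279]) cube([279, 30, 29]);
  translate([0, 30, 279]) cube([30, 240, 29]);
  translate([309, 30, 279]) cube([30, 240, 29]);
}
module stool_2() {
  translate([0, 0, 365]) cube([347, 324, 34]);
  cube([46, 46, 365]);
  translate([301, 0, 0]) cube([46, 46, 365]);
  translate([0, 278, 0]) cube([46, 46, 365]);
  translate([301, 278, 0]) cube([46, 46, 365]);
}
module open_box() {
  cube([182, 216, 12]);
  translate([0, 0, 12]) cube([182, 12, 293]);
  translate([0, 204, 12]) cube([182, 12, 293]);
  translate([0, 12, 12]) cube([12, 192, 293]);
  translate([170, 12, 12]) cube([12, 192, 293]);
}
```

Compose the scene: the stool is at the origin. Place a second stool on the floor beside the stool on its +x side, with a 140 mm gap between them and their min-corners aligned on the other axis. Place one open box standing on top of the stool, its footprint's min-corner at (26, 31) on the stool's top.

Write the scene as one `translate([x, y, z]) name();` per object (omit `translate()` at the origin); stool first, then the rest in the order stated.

stool();
translate([479, 0, 0]) stool_2();
translate([26, 31, 392]) open_box();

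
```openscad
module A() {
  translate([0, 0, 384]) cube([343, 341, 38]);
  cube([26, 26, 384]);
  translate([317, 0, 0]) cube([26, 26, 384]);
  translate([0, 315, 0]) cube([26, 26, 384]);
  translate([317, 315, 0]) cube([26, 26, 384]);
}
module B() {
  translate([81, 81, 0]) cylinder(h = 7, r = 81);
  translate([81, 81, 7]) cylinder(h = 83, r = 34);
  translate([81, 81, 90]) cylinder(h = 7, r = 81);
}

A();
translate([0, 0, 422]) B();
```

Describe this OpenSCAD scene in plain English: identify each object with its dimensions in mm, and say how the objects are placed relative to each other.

A is a four-legged stool. The seat is 343×341 mm, 38 mm thick, top at z = 422 mm. It stands on four square legs, each 26×26 mm in cross-section, from z = 0 to the seat underside, each flush with a corner of the seat.

B is a spool: two coaxial disc flanges of radius 81 mm and thickness 7 mm, joined by a core cylinder of radius 34 mm and height 83 mm. The lower flange rests on z = 0 and the three cylinders share a vertical axis.

The spool is on top of the stool.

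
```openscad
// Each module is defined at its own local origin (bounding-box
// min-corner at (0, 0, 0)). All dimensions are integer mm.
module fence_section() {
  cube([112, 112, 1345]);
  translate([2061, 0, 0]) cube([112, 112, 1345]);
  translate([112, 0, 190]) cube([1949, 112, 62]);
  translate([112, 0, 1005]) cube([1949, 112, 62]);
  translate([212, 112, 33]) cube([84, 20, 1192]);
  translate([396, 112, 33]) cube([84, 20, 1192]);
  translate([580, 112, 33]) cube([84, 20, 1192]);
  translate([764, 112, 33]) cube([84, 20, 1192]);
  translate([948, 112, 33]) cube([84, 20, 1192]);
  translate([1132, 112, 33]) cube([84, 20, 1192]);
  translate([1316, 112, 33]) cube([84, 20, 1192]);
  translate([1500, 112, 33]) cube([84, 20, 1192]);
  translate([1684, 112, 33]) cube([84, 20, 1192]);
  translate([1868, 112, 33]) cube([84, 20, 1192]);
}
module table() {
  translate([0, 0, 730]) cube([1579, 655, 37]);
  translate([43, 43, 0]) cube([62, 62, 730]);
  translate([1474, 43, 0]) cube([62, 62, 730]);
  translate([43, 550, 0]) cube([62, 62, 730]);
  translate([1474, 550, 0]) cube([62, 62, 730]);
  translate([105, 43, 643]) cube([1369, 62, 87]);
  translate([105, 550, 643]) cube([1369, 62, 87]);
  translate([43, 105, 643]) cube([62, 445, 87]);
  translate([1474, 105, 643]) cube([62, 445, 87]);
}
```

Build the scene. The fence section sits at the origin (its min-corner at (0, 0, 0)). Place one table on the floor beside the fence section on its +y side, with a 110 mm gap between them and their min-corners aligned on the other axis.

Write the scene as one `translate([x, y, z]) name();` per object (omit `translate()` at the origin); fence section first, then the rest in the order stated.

fence_section();
translate([0, 242, 0]) table();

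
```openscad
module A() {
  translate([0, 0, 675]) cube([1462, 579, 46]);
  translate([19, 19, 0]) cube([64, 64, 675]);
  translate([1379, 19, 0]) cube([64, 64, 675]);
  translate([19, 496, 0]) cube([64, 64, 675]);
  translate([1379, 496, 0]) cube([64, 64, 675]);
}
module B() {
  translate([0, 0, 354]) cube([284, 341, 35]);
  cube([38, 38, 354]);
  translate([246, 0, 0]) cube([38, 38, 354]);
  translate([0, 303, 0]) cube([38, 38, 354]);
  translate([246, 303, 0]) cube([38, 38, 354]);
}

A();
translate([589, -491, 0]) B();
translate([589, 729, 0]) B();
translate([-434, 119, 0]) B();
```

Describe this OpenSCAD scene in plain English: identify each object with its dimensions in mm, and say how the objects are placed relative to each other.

A is a table with a 1462×579 mm rectangular top, 46 mm thick, top surface at z = 721 mm, supported by four 64×64 mm square legs, each inset 19 mm from the nearest pair of top edges, running from the floor.

B is a simple wooden stool: a rectangular seat 284 mm (x) by 341 mm (y), 35 mm thick, top face at z = 389 mm, on four square legs, each 38×38 mm in cross-section. The legs rest on z = 0, each flush with a corner of the seat.

Three stools sit around the table at the −y, +y, −x sides.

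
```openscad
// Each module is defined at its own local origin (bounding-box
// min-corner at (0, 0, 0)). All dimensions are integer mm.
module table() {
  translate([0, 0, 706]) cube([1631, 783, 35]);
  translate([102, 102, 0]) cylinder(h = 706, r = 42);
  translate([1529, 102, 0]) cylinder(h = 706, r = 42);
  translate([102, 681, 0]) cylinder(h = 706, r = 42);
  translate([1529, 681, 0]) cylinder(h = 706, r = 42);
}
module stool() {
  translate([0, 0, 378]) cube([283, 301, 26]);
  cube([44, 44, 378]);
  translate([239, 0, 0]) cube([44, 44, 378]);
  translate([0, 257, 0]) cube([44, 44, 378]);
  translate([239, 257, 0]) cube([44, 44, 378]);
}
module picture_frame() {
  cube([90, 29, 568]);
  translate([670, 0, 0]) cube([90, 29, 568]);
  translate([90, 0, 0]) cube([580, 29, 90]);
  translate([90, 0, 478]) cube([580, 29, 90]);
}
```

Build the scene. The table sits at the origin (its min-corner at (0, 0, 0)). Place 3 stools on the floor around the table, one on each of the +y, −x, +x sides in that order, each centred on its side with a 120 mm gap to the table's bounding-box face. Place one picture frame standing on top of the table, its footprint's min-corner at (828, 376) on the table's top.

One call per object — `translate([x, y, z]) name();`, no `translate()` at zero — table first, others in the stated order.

table();
translate([674, 903, 0]) stool();
translate([-403, 241, 0]) stool();
translate([1751, 241, 0]) stool();
translate([828, 376, 741]) picture_frame();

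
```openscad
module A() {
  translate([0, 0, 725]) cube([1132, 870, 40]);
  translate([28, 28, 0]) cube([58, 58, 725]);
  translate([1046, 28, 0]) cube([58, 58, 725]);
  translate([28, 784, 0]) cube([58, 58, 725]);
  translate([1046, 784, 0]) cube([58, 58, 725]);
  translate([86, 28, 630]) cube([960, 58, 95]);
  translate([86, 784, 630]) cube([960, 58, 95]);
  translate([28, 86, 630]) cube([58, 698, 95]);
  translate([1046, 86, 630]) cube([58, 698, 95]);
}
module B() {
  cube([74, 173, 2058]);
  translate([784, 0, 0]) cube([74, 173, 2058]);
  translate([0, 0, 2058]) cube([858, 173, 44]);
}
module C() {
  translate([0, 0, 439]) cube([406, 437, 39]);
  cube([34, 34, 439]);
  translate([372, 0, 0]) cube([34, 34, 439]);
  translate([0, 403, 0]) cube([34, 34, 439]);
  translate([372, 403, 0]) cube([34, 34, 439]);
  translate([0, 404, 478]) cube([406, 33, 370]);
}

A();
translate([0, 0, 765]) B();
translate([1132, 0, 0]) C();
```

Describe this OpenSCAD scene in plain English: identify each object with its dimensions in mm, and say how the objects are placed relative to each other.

A is a table with a 1132×870 mm rectangular top, 40 mm thick, top surface at z = 765 mm, supported by four 58×58 mm square legs, each inset 28 mm from the nearest pair of top edges, running from the floor. Four apron rails, 58 mm thick and 95 mm tall, run between adjacent legs with their top edges flush with the underside of the top and their outer faces flush with the legs' outer faces.

B is a rectangular door frame: two vertical jambs of 74×173 mm section, 2058 mm tall, with a clear opening 710 mm wide between their inner faces. A header 44 mm tall and 173 mm deep lies on top of the jambs and spans the full outside width.

C is a chair. The seat is a 406×437×39 mm slab with its top at z = 478 mm, on four 34×34 mm corner legs (flush with the seat edges, standing on z = 0). A flat backrest 33 mm thick, 370 mm tall, spans the full seat width and rises from the seat top along its +y edge, rear face flush with the rear of the seat.

The door frame is on top of the table. The chair is against the table's +x side, with their −y faces flush.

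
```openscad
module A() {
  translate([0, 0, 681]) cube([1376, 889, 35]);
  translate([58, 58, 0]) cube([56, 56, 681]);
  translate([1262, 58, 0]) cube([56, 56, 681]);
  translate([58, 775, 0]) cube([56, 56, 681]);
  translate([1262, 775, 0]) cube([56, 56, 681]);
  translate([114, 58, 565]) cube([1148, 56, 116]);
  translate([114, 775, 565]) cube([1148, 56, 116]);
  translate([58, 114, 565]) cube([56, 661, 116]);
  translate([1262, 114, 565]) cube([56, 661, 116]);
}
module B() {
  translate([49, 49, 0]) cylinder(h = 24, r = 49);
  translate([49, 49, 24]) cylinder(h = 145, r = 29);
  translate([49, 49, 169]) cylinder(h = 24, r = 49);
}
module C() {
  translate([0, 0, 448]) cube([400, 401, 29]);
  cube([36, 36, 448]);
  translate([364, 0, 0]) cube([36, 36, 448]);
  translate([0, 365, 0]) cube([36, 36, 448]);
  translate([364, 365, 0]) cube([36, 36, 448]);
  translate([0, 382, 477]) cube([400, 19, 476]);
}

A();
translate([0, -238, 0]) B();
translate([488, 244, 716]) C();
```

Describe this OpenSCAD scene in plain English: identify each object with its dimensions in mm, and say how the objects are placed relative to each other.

A is a table: top 1376 mm (x) × 889 mm (y), 35 mm thick, upper face at z = 716 mm, on four 56×56 mm square legs, each inset 58 mm from the nearest pair of top edges, running from z = 0 to the bottom of the top. Four apron rails, 56 mm thick and 116 mm tall, run between adjacent legs with their top edges flush with the underside of the top and their outer faces flush with the legs' outer faces.

B is a spool: two coaxial disc flanges of radius 49 mm and thickness 24 mm, joined by a core cylinder of radius 29 mm and height 145 mm. The lower flange rests on z = 0 and the three cylinders share a vertical axis.

C is a chair. The seat is a 400×401×29 mm slab with its top at z = 477 mm, on four 36×36 mm corner legs (flush with the seat edges, standing on z = 0). A flat backrest 19 mm thick, 476 mm tall, spans the full seat width and rises from the seat top along its +y edge, rear face flush with the rear of the seat.

The spool is on the floor beside the table on its −y side. The chair is on top of the table, centred.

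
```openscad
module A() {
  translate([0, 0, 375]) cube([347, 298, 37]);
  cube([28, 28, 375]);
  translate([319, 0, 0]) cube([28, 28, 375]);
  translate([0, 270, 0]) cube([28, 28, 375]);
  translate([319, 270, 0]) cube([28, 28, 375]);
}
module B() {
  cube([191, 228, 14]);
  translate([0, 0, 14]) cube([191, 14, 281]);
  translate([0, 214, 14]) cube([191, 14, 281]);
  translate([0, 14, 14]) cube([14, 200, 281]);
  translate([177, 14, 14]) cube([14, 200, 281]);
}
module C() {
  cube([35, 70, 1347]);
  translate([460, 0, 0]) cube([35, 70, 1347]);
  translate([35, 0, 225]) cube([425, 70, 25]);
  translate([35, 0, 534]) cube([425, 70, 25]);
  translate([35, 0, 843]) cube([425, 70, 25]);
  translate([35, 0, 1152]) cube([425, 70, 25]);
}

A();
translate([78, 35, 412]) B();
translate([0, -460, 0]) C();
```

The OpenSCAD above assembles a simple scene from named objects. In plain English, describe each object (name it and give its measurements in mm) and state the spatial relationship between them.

A is a four-legged stool. The seat is a 347×298×37 mm slab whose top surface is at z = 412 mm; four square legs, each 28×28 mm in cross-section, run from the floor (z = 0) to the underside of the seat, each flush with a corner of the seat.

B is an open storage box with external size 191×228×295 mm and wall thickness 14 mm (the base is also 14 mm thick). The base covers the whole footprint; the four walls stand on the base, with the y-facing walls full-width and the x-facing walls fitting between their inner faces.

C is a wooden ladder with two side rails of 35×70 mm section and 1347 mm height, set 495 mm apart overall. Between them run 4 rectangular rungs (70 mm deep, 25 mm thick), front faces flush with the rails' −y face. The bottom of the first rung is 225 mm above the floor and each subsequent rung is 309 mm higher than the one below.

The open box is on top of the stool, centred. The ladder is on the floor beside the stool on its −y side.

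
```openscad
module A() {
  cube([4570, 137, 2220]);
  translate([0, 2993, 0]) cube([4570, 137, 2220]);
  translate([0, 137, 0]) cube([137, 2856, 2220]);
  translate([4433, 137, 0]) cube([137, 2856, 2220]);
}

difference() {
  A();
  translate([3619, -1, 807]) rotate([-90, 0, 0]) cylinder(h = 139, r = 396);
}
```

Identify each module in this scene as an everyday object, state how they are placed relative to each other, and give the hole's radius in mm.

A is a house frame. The house frame has a circular hole through its front wall. The hole's radius is 396 mm.

The subtracted cylinder has r = 396 mm.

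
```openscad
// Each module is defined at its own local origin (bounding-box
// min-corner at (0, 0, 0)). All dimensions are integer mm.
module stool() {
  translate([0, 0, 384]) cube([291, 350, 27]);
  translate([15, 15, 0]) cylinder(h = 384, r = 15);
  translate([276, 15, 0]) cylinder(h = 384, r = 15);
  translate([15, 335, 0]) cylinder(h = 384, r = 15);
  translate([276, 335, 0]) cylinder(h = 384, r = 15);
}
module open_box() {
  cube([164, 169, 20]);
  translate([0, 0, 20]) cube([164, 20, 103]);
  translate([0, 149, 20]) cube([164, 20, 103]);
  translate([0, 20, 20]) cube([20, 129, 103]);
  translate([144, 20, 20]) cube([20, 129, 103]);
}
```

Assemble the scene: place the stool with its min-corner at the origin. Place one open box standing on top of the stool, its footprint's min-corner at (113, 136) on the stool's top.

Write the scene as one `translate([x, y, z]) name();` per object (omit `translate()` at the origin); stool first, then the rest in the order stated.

stool();
translate([113, 136, 411]) open_box();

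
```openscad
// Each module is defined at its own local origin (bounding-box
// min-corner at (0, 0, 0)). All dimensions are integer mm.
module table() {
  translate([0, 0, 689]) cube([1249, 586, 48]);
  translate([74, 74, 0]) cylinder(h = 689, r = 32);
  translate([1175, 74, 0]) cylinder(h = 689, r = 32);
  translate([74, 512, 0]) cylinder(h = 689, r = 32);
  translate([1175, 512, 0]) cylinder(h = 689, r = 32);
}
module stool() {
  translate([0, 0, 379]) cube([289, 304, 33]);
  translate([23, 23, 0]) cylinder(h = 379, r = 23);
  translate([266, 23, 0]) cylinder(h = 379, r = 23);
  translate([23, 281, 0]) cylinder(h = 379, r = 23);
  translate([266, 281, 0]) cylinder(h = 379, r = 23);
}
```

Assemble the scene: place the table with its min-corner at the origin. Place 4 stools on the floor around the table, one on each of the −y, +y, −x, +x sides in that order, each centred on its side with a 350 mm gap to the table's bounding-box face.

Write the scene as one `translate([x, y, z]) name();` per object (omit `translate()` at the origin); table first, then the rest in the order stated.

table();
translate([480, -654, 0]) stool();
translate([480, 936, 0]) stool();
translate([-639, 141, 0]) stool();
translate([1599, 141, 0]) stool();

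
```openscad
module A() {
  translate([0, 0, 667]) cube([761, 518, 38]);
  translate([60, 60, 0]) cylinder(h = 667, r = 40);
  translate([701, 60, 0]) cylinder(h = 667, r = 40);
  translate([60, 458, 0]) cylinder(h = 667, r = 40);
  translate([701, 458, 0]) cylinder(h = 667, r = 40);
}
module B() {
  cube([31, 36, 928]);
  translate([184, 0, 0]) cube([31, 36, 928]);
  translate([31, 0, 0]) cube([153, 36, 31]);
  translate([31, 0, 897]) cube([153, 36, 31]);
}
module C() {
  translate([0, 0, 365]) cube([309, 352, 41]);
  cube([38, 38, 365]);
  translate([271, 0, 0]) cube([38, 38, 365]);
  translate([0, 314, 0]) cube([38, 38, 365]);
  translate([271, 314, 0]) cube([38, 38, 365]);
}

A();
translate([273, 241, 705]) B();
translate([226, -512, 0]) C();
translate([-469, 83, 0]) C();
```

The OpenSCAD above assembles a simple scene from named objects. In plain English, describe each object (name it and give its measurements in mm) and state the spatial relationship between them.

A is a rectangular dining table. The top is 761×518×38 mm with its upper surface at z = 705 mm. It stands on four round legs of 80 mm diameter, each leg's bounding box inset 20 mm from the nearest pair of top edges, running from the floor to the underside of the top.

B is a rectangular picture frame lying in the x–z plane (depth along y). The opening is 153 mm wide (x) by 866 mm tall (z), surrounded by a border 31 mm wide on all four sides. The frame is 36 mm deep and is made of two full-height vertical stiles with two horizontal rails fitted between them.

C is a four-legged stool. The seat is 309×352 mm, 41 mm thick, top at z = 406 mm. It stands on four square legs, each 38×38 mm in cross-section, from z = 0 to the seat underside, each flush with a corner of the seat.

The picture frame is on top of the table, centred. Two stools sit around the table at the −y, −x sides.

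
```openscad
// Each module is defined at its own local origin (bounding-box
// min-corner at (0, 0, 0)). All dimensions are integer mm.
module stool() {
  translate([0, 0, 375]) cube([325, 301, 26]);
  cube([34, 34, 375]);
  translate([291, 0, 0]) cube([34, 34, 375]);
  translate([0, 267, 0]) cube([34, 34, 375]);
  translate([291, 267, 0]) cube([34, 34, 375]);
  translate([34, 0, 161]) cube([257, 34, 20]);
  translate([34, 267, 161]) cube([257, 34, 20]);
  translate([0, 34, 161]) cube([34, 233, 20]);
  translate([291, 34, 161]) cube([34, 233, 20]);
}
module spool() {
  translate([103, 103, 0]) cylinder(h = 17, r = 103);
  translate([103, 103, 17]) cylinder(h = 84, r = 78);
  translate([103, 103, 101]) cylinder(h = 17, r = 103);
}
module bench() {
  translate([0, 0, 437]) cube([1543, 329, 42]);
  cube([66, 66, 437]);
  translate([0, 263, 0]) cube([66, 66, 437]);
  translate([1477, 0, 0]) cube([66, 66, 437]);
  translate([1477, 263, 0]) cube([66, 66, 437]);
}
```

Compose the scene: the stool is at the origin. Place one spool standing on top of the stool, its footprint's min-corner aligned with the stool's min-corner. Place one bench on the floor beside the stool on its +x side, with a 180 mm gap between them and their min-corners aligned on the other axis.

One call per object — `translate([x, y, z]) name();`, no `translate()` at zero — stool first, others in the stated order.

stool();
translate([0, 0, 401]) spool();
translate([505, 0, 0]) bench();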